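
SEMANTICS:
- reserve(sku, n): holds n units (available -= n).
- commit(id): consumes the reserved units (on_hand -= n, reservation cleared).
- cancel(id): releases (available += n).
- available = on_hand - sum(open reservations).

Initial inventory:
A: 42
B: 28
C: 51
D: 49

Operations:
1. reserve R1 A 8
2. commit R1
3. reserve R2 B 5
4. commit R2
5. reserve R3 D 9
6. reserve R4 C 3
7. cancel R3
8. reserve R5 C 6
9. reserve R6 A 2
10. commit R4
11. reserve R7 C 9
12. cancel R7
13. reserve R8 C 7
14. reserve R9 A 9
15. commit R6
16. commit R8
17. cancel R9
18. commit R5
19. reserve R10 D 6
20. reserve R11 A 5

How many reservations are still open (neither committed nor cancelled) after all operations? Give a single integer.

Step 1: reserve R1 A 8 -> on_hand[A=42 B=28 C=51 D=49] avail[A=34 B=28 C=51 D=49] open={R1}
Step 2: commit R1 -> on_hand[A=34 B=28 C=51 D=49] avail[A=34 B=28 C=51 D=49] open={}
Step 3: reserve R2 B 5 -> on_hand[A=34 B=28 C=51 D=49] avail[A=34 B=23 C=51 D=49] open={R2}
Step 4: commit R2 -> on_hand[A=34 B=23 C=51 D=49] avail[A=34 B=23 C=51 D=49] open={}
Step 5: reserve R3 D 9 -> on_hand[A=34 B=23 C=51 D=49] avail[A=34 B=23 C=51 D=40] open={R3}
Step 6: reserve R4 C 3 -> on_hand[A=34 B=23 C=51 D=49] avail[A=34 B=23 C=48 D=40] open={R3,R4}
Step 7: cancel R3 -> on_hand[A=34 B=23 C=51 D=49] avail[A=34 B=23 C=48 D=49] open={R4}
Step 8: reserve R5 C 6 -> on_hand[A=34 B=23 C=51 D=49] avail[A=34 B=23 C=42 D=49] open={R4,R5}
Step 9: reserve R6 A 2 -> on_hand[A=34 B=23 C=51 D=49] avail[A=32 B=23 C=42 D=49] open={R4,R5,R6}
Step 10: commit R4 -> on_hand[A=34 B=23 C=48 D=49] avail[A=32 B=23 C=42 D=49] open={R5,R6}
Step 11: reserve R7 C 9 -> on_hand[A=34 B=23 C=48 D=49] avail[A=32 B=23 C=33 D=49] open={R5,R6,R7}
Step 12: cancel R7 -> on_hand[A=34 B=23 C=48 D=49] avail[A=32 B=23 C=42 D=49] open={R5,R6}
Step 13: reserve R8 C 7 -> on_hand[A=34 B=23 C=48 D=49] avail[A=32 B=23 C=35 D=49] open={R5,R6,R8}
Step 14: reserve R9 A 9 -> on_hand[A=34 B=23 C=48 D=49] avail[A=23 B=23 C=35 D=49] open={R5,R6,R8,R9}
Step 15: commit R6 -> on_hand[A=32 B=23 C=48 D=49] avail[A=23 B=23 C=35 D=49] open={R5,R8,R9}
Step 16: commit R8 -> on_hand[A=32 B=23 C=41 D=49] avail[A=23 B=23 C=35 D=49] open={R5,R9}
Step 17: cancel R9 -> on_hand[A=32 B=23 C=41 D=49] avail[A=32 B=23 C=35 D=49] open={R5}
Step 18: commit R5 -> on_hand[A=32 B=23 C=35 D=49] avail[A=32 B=23 C=35 D=49] open={}
Step 19: reserve R10 D 6 -> on_hand[A=32 B=23 C=35 D=49] avail[A=32 B=23 C=35 D=43] open={R10}
Step 20: reserve R11 A 5 -> on_hand[A=32 B=23 C=35 D=49] avail[A=27 B=23 C=35 D=43] open={R10,R11}
Open reservations: ['R10', 'R11'] -> 2

Answer: 2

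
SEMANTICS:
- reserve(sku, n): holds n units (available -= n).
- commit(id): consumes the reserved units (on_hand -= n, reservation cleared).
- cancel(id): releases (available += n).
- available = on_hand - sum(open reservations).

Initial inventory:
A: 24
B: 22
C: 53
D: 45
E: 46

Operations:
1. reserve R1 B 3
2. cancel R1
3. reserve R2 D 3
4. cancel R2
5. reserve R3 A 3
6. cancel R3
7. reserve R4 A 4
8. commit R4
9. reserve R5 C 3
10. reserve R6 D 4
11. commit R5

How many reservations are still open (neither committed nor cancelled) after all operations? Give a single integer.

Answer: 1

Derivation:
Step 1: reserve R1 B 3 -> on_hand[A=24 B=22 C=53 D=45 E=46] avail[A=24 B=19 C=53 D=45 E=46] open={R1}
Step 2: cancel R1 -> on_hand[A=24 B=22 C=53 D=45 E=46] avail[A=24 B=22 C=53 D=45 E=46] open={}
Step 3: reserve R2 D 3 -> on_hand[A=24 B=22 C=53 D=45 E=46] avail[A=24 B=22 C=53 D=42 E=46] open={R2}
Step 4: cancel R2 -> on_hand[A=24 B=22 C=53 D=45 E=46] avail[A=24 B=22 C=53 D=45 E=46] open={}
Step 5: reserve R3 A 3 -> on_hand[A=24 B=22 C=53 D=45 E=46] avail[A=21 B=22 C=53 D=45 E=46] open={R3}
Step 6: cancel R3 -> on_hand[A=24 B=22 C=53 D=45 E=46] avail[A=24 B=22 C=53 D=45 E=46] open={}
Step 7: reserve R4 A 4 -> on_hand[A=24 B=22 C=53 D=45 E=46] avail[A=20 B=22 C=53 D=45 E=46] open={R4}
Step 8: commit R4 -> on_hand[A=20 B=22 C=53 D=45 E=46] avail[A=20 B=22 C=53 D=45 E=46] open={}
Step 9: reserve R5 C 3 -> on_hand[A=20 B=22 C=53 D=45 E=46] avail[A=20 B=22 C=50 D=45 E=46] open={R5}
Step 10: reserve R6 D 4 -> on_hand[A=20 B=22 C=53 D=45 E=46] avail[A=20 B=22 C=50 D=41 E=46] open={R5,R6}
Step 11: commit R5 -> on_hand[A=20 B=22 C=50 D=45 E=46] avail[A=20 B=22 C=50 D=41 E=46] open={R6}
Open reservations: ['R6'] -> 1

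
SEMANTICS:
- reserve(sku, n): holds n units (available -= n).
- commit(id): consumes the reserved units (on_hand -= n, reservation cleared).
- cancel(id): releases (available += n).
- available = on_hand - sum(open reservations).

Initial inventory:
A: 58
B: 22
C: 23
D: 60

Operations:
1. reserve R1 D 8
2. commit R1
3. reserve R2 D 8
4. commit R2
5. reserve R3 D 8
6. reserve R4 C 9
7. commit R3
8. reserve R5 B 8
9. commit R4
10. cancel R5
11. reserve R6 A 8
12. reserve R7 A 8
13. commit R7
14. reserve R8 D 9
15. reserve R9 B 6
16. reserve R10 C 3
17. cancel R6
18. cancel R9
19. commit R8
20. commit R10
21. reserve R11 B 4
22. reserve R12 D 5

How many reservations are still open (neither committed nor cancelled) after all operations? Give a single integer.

Step 1: reserve R1 D 8 -> on_hand[A=58 B=22 C=23 D=60] avail[A=58 B=22 C=23 D=52] open={R1}
Step 2: commit R1 -> on_hand[A=58 B=22 C=23 D=52] avail[A=58 B=22 C=23 D=52] open={}
Step 3: reserve R2 D 8 -> on_hand[A=58 B=22 C=23 D=52] avail[A=58 B=22 C=23 D=44] open={R2}
Step 4: commit R2 -> on_hand[A=58 B=22 C=23 D=44] avail[A=58 B=22 C=23 D=44] open={}
Step 5: reserve R3 D 8 -> on_hand[A=58 B=22 C=23 D=44] avail[A=58 B=22 C=23 D=36] open={R3}
Step 6: reserve R4 C 9 -> on_hand[A=58 B=22 C=23 D=44] avail[A=58 B=22 C=14 D=36] open={R3,R4}
Step 7: commit R3 -> on_hand[A=58 B=22 C=23 D=36] avail[A=58 B=22 C=14 D=36] open={R4}
Step 8: reserve R5 B 8 -> on_hand[A=58 B=22 C=23 D=36] avail[A=58 B=14 C=14 D=36] open={R4,R5}
Step 9: commit R4 -> on_hand[A=58 B=22 C=14 D=36] avail[A=58 B=14 C=14 D=36] open={R5}
Step 10: cancel R5 -> on_hand[A=58 B=22 C=14 D=36] avail[A=58 B=22 C=14 D=36] open={}
Step 11: reserve R6 A 8 -> on_hand[A=58 B=22 C=14 D=36] avail[A=50 B=22 C=14 D=36] open={R6}
Step 12: reserve R7 A 8 -> on_hand[A=58 B=22 C=14 D=36] avail[A=42 B=22 C=14 D=36] open={R6,R7}
Step 13: commit R7 -> on_hand[A=50 B=22 C=14 D=36] avail[A=42 B=22 C=14 D=36] open={R6}
Step 14: reserve R8 D 9 -> on_hand[A=50 B=22 C=14 D=36] avail[A=42 B=22 C=14 D=27] open={R6,R8}
Step 15: reserve R9 B 6 -> on_hand[A=50 B=22 C=14 D=36] avail[A=42 B=16 C=14 D=27] open={R6,R8,R9}
Step 16: reserve R10 C 3 -> on_hand[A=50 B=22 C=14 D=36] avail[A=42 B=16 C=11 D=27] open={R10,R6,R8,R9}
Step 17: cancel R6 -> on_hand[A=50 B=22 C=14 D=36] avail[A=50 B=16 C=11 D=27] open={R10,R8,R9}
Step 18: cancel R9 -> on_hand[A=50 B=22 C=14 D=36] avail[A=50 B=22 C=11 D=27] open={R10,R8}
Step 19: commit R8 -> on_hand[A=50 B=22 C=14 D=27] avail[A=50 B=22 C=11 D=27] open={R10}
Step 20: commit R10 -> on_hand[A=50 B=22 C=11 D=27] avail[A=50 B=22 C=11 D=27] open={}
Step 21: reserve R11 B 4 -> on_hand[A=50 B=22 C=11 D=27] avail[A=50 B=18 C=11 D=27] open={R11}
Step 22: reserve R12 D 5 -> on_hand[A=50 B=22 C=11 D=27] avail[A=50 B=18 C=11 D=22] open={R11,R12}
Open reservations: ['R11', 'R12'] -> 2

Answer: 2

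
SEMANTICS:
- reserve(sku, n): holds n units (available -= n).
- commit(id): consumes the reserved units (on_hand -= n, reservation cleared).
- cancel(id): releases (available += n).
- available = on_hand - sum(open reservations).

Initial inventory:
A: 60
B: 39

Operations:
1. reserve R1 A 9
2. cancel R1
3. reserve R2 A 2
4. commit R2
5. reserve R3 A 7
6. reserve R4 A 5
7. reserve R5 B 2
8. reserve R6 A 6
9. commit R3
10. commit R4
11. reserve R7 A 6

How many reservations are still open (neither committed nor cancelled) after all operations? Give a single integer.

Step 1: reserve R1 A 9 -> on_hand[A=60 B=39] avail[A=51 B=39] open={R1}
Step 2: cancel R1 -> on_hand[A=60 B=39] avail[A=60 B=39] open={}
Step 3: reserve R2 A 2 -> on_hand[A=60 B=39] avail[A=58 B=39] open={R2}
Step 4: commit R2 -> on_hand[A=58 B=39] avail[A=58 B=39] open={}
Step 5: reserve R3 A 7 -> on_hand[A=58 B=39] avail[A=51 B=39] open={R3}
Step 6: reserve R4 A 5 -> on_hand[A=58 B=39] avail[A=46 B=39] open={R3,R4}
Step 7: reserve R5 B 2 -> on_hand[A=58 B=39] avail[A=46 B=37] open={R3,R4,R5}
Step 8: reserve R6 A 6 -> on_hand[A=58 B=39] avail[A=40 B=37] open={R3,R4,R5,R6}
Step 9: commit R3 -> on_hand[A=51 B=39] avail[A=40 B=37] open={R4,R5,R6}
Step 10: commit R4 -> on_hand[A=46 B=39] avail[A=40 B=37] open={R5,R6}
Step 11: reserve R7 A 6 -> on_hand[A=46 B=39] avail[A=34 B=37] open={R5,R6,R7}
Open reservations: ['R5', 'R6', 'R7'] -> 3

Answer: 3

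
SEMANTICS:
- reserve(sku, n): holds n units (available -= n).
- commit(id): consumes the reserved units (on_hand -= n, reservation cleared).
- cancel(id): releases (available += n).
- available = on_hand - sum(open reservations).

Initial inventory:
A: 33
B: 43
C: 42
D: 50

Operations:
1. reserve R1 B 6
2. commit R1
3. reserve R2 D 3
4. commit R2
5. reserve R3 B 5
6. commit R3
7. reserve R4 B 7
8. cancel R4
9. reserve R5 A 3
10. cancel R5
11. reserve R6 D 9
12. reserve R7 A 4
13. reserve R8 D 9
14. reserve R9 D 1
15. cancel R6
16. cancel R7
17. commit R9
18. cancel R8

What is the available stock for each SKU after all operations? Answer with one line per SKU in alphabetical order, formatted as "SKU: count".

Step 1: reserve R1 B 6 -> on_hand[A=33 B=43 C=42 D=50] avail[A=33 B=37 C=42 D=50] open={R1}
Step 2: commit R1 -> on_hand[A=33 B=37 C=42 D=50] avail[A=33 B=37 C=42 D=50] open={}
Step 3: reserve R2 D 3 -> on_hand[A=33 B=37 C=42 D=50] avail[A=33 B=37 C=42 D=47] open={R2}
Step 4: commit R2 -> on_hand[A=33 B=37 C=42 D=47] avail[A=33 B=37 C=42 D=47] open={}
Step 5: reserve R3 B 5 -> on_hand[A=33 B=37 C=42 D=47] avail[A=33 B=32 C=42 D=47] open={R3}
Step 6: commit R3 -> on_hand[A=33 B=32 C=42 D=47] avail[A=33 B=32 C=42 D=47] open={}
Step 7: reserve R4 B 7 -> on_hand[A=33 B=32 C=42 D=47] avail[A=33 B=25 C=42 D=47] open={R4}
Step 8: cancel R4 -> on_hand[A=33 B=32 C=42 D=47] avail[A=33 B=32 C=42 D=47] open={}
Step 9: reserve R5 A 3 -> on_hand[A=33 B=32 C=42 D=47] avail[A=30 B=32 C=42 D=47] open={R5}
Step 10: cancel R5 -> on_hand[A=33 B=32 C=42 D=47] avail[A=33 B=32 C=42 D=47] open={}
Step 11: reserve R6 D 9 -> on_hand[A=33 B=32 C=42 D=47] avail[A=33 B=32 C=42 D=38] open={R6}
Step 12: reserve R7 A 4 -> on_hand[A=33 B=32 C=42 D=47] avail[A=29 B=32 C=42 D=38] open={R6,R7}
Step 13: reserve R8 D 9 -> on_hand[A=33 B=32 C=42 D=47] avail[A=29 B=32 C=42 D=29] open={R6,R7,R8}
Step 14: reserve R9 D 1 -> on_hand[A=33 B=32 C=42 D=47] avail[A=29 B=32 C=42 D=28] open={R6,R7,R8,R9}
Step 15: cancel R6 -> on_hand[A=33 B=32 C=42 D=47] avail[A=29 B=32 C=42 D=37] open={R7,R8,R9}
Step 16: cancel R7 -> on_hand[A=33 B=32 C=42 D=47] avail[A=33 B=32 C=42 D=37] open={R8,R9}
Step 17: commit R9 -> on_hand[A=33 B=32 C=42 D=46] avail[A=33 B=32 C=42 D=37] open={R8}
Step 18: cancel R8 -> on_hand[A=33 B=32 C=42 D=46] avail[A=33 B=32 C=42 D=46] open={}

Answer: A: 33
B: 32
C: 42
D: 46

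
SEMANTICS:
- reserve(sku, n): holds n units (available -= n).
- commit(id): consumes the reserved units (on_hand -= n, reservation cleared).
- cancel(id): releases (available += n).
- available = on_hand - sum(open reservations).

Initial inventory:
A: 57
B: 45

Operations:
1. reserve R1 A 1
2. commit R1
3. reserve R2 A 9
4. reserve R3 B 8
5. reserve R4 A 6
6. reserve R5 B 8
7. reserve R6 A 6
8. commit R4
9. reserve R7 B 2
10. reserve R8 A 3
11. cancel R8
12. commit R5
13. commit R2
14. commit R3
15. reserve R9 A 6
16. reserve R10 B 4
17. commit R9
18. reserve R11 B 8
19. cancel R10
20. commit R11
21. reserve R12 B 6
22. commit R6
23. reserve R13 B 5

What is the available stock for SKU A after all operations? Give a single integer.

Answer: 29

Derivation:
Step 1: reserve R1 A 1 -> on_hand[A=57 B=45] avail[A=56 B=45] open={R1}
Step 2: commit R1 -> on_hand[A=56 B=45] avail[A=56 B=45] open={}
Step 3: reserve R2 A 9 -> on_hand[A=56 B=45] avail[A=47 B=45] open={R2}
Step 4: reserve R3 B 8 -> on_hand[A=56 B=45] avail[A=47 B=37] open={R2,R3}
Step 5: reserve R4 A 6 -> on_hand[A=56 B=45] avail[A=41 B=37] open={R2,R3,R4}
Step 6: reserve R5 B 8 -> on_hand[A=56 B=45] avail[A=41 B=29] open={R2,R3,R4,R5}
Step 7: reserve R6 A 6 -> on_hand[A=56 B=45] avail[A=35 B=29] open={R2,R3,R4,R5,R6}
Step 8: commit R4 -> on_hand[A=50 B=45] avail[A=35 B=29] open={R2,R3,R5,R6}
Step 9: reserve R7 B 2 -> on_hand[A=50 B=45] avail[A=35 B=27] open={R2,R3,R5,R6,R7}
Step 10: reserve R8 A 3 -> on_hand[A=50 B=45] avail[A=32 B=27] open={R2,R3,R5,R6,R7,R8}
Step 11: cancel R8 -> on_hand[A=50 B=45] avail[A=35 B=27] open={R2,R3,R5,R6,R7}
Step 12: commit R5 -> on_hand[A=50 B=37] avail[A=35 B=27] open={R2,R3,R6,R7}
Step 13: commit R2 -> on_hand[A=41 B=37] avail[A=35 B=27] open={R3,R6,R7}
Step 14: commit R3 -> on_hand[A=41 B=29] avail[A=35 B=27] open={R6,R7}
Step 15: reserve R9 A 6 -> on_hand[A=41 B=29] avail[A=29 B=27] open={R6,R7,R9}
Step 16: reserve R10 B 4 -> on_hand[A=41 B=29] avail[A=29 B=23] open={R10,R6,R7,R9}
Step 17: commit R9 -> on_hand[A=35 B=29] avail[A=29 B=23] open={R10,R6,R7}
Step 18: reserve R11 B 8 -> on_hand[A=35 B=29] avail[A=29 B=15] open={R10,R11,R6,R7}
Step 19: cancel R10 -> on_hand[A=35 B=29] avail[A=29 B=19] open={R11,R6,R7}
Step 20: commit R11 -> on_hand[A=35 B=21] avail[A=29 B=19] open={R6,R7}
Step 21: reserve R12 B 6 -> on_hand[A=35 B=21] avail[A=29 B=13] open={R12,R6,R7}
Step 22: commit R6 -> on_hand[A=29 B=21] avail[A=29 B=13] open={R12,R7}
Step 23: reserve R13 B 5 -> on_hand[A=29 B=21] avail[A=29 B=8] open={R12,R13,R7}
Final available[A] = 29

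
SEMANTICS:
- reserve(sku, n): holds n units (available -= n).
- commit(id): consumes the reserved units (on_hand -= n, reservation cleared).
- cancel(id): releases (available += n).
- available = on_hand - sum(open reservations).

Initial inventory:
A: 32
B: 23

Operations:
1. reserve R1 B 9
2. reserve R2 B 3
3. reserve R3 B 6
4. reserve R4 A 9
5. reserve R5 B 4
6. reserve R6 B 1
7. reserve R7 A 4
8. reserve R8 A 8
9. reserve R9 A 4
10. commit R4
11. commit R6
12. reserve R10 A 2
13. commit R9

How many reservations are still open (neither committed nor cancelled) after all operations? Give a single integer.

Step 1: reserve R1 B 9 -> on_hand[A=32 B=23] avail[A=32 B=14] open={R1}
Step 2: reserve R2 B 3 -> on_hand[A=32 B=23] avail[A=32 B=11] open={R1,R2}
Step 3: reserve R3 B 6 -> on_hand[A=32 B=23] avail[A=32 B=5] open={R1,R2,R3}
Step 4: reserve R4 A 9 -> on_hand[A=32 B=23] avail[A=23 B=5] open={R1,R2,R3,R4}
Step 5: reserve R5 B 4 -> on_hand[A=32 B=23] avail[A=23 B=1] open={R1,R2,R3,R4,R5}
Step 6: reserve R6 B 1 -> on_hand[A=32 B=23] avail[A=23 B=0] open={R1,R2,R3,R4,R5,R6}
Step 7: reserve R7 A 4 -> on_hand[A=32 B=23] avail[A=19 B=0] open={R1,R2,R3,R4,R5,R6,R7}
Step 8: reserve R8 A 8 -> on_hand[A=32 B=23] avail[A=11 B=0] open={R1,R2,R3,R4,R5,R6,R7,R8}
Step 9: reserve R9 A 4 -> on_hand[A=32 B=23] avail[A=7 B=0] open={R1,R2,R3,R4,R5,R6,R7,R8,R9}
Step 10: commit R4 -> on_hand[A=23 B=23] avail[A=7 B=0] open={R1,R2,R3,R5,R6,R7,R8,R9}
Step 11: commit R6 -> on_hand[A=23 B=22] avail[A=7 B=0] open={R1,R2,R3,R5,R7,R8,R9}
Step 12: reserve R10 A 2 -> on_hand[A=23 B=22] avail[A=5 B=0] open={R1,R10,R2,R3,R5,R7,R8,R9}
Step 13: commit R9 -> on_hand[A=19 B=22] avail[A=5 B=0] open={R1,R10,R2,R3,R5,R7,R8}
Open reservations: ['R1', 'R10', 'R2', 'R3', 'R5', 'R7', 'R8'] -> 7

Answer: 7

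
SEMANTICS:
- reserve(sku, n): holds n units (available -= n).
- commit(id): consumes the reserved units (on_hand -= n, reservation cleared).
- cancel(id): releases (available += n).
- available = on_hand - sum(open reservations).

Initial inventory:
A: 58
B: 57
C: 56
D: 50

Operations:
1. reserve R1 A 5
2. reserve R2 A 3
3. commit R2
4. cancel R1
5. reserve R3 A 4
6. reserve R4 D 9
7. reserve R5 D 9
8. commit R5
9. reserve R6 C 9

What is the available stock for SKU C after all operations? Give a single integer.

Step 1: reserve R1 A 5 -> on_hand[A=58 B=57 C=56 D=50] avail[A=53 B=57 C=56 D=50] open={R1}
Step 2: reserve R2 A 3 -> on_hand[A=58 B=57 C=56 D=50] avail[A=50 B=57 C=56 D=50] open={R1,R2}
Step 3: commit R2 -> on_hand[A=55 B=57 C=56 D=50] avail[A=50 B=57 C=56 D=50] open={R1}
Step 4: cancel R1 -> on_hand[A=55 B=57 C=56 D=50] avail[A=55 B=57 C=56 D=50] open={}
Step 5: reserve R3 A 4 -> on_hand[A=55 B=57 C=56 D=50] avail[A=51 B=57 C=56 D=50] open={R3}
Step 6: reserve R4 D 9 -> on_hand[A=55 B=57 C=56 D=50] avail[A=51 B=57 C=56 D=41] open={R3,R4}
Step 7: reserve R5 D 9 -> on_hand[A=55 B=57 C=56 D=50] avail[A=51 B=57 C=56 D=32] open={R3,R4,R5}
Step 8: commit R5 -> on_hand[A=55 B=57 C=56 D=41] avail[A=51 B=57 C=56 D=32] open={R3,R4}
Step 9: reserve R6 C 9 -> on_hand[A=55 B=57 C=56 D=41] avail[A=51 B=57 C=47 D=32] open={R3,R4,R6}
Final available[C] = 47

Answer: 47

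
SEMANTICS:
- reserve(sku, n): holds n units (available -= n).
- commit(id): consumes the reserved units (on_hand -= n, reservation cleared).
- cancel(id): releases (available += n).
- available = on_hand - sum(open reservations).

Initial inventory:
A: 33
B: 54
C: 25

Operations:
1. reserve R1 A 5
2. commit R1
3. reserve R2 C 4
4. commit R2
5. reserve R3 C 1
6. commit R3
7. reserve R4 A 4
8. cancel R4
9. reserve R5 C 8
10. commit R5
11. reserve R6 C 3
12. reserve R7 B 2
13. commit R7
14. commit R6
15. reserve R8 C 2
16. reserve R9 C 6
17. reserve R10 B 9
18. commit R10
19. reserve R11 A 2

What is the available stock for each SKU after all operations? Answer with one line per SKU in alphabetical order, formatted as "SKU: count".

Step 1: reserve R1 A 5 -> on_hand[A=33 B=54 C=25] avail[A=28 B=54 C=25] open={R1}
Step 2: commit R1 -> on_hand[A=28 B=54 C=25] avail[A=28 B=54 C=25] open={}
Step 3: reserve R2 C 4 -> on_hand[A=28 B=54 C=25] avail[A=28 B=54 C=21] open={R2}
Step 4: commit R2 -> on_hand[A=28 B=54 C=21] avail[A=28 B=54 C=21] open={}
Step 5: reserve R3 C 1 -> on_hand[A=28 B=54 C=21] avail[A=28 B=54 C=20] open={R3}
Step 6: commit R3 -> on_hand[A=28 B=54 C=20] avail[A=28 B=54 C=20] open={}
Step 7: reserve R4 A 4 -> on_hand[A=28 B=54 C=20] avail[A=24 B=54 C=20] open={R4}
Step 8: cancel R4 -> on_hand[A=28 B=54 C=20] avail[A=28 B=54 C=20] open={}
Step 9: reserve R5 C 8 -> on_hand[A=28 B=54 C=20] avail[A=28 B=54 C=12] open={R5}
Step 10: commit R5 -> on_hand[A=28 B=54 C=12] avail[A=28 B=54 C=12] open={}
Step 11: reserve R6 C 3 -> on_hand[A=28 B=54 C=12] avail[A=28 B=54 C=9] open={R6}
Step 12: reserve R7 B 2 -> on_hand[A=28 B=54 C=12] avail[A=28 B=52 C=9] open={R6,R7}
Step 13: commit R7 -> on_hand[A=28 B=52 C=12] avail[A=28 B=52 C=9] open={R6}
Step 14: commit R6 -> on_hand[A=28 B=52 C=9] avail[A=28 B=52 C=9] open={}
Step 15: reserve R8 C 2 -> on_hand[A=28 B=52 C=9] avail[A=28 B=52 C=7] open={R8}
Step 16: reserve R9 C 6 -> on_hand[A=28 B=52 C=9] avail[A=28 B=52 C=1] open={R8,R9}
Step 17: reserve R10 B 9 -> on_hand[A=28 B=52 C=9] avail[A=28 B=43 C=1] open={R10,R8,R9}
Step 18: commit R10 -> on_hand[A=28 B=43 C=9] avail[A=28 B=43 C=1] open={R8,R9}
Step 19: reserve R11 A 2 -> on_hand[A=28 B=43 C=9] avail[A=26 B=43 C=1] open={R11,R8,R9}

Answer: A: 26
B: 43
C: 1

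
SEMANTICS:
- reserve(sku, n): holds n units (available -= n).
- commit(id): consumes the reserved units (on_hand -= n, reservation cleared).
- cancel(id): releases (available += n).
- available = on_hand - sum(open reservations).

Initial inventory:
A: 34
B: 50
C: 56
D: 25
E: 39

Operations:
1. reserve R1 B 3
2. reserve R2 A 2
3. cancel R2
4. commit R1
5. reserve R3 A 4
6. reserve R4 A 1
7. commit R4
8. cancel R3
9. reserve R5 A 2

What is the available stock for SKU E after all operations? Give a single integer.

Step 1: reserve R1 B 3 -> on_hand[A=34 B=50 C=56 D=25 E=39] avail[A=34 B=47 C=56 D=25 E=39] open={R1}
Step 2: reserve R2 A 2 -> on_hand[A=34 B=50 C=56 D=25 E=39] avail[A=32 B=47 C=56 D=25 E=39] open={R1,R2}
Step 3: cancel R2 -> on_hand[A=34 B=50 C=56 D=25 E=39] avail[A=34 B=47 C=56 D=25 E=39] open={R1}
Step 4: commit R1 -> on_hand[A=34 B=47 C=56 D=25 E=39] avail[A=34 B=47 C=56 D=25 E=39] open={}
Step 5: reserve R3 A 4 -> on_hand[A=34 B=47 C=56 D=25 E=39] avail[A=30 B=47 C=56 D=25 E=39] open={R3}
Step 6: reserve R4 A 1 -> on_hand[A=34 B=47 C=56 D=25 E=39] avail[A=29 B=47 C=56 D=25 E=39] open={R3,R4}
Step 7: commit R4 -> on_hand[A=33 B=47 C=56 D=25 E=39] avail[A=29 B=47 C=56 D=25 E=39] open={R3}
Step 8: cancel R3 -> on_hand[A=33 B=47 C=56 D=25 E=39] avail[A=33 B=47 C=56 D=25 E=39] open={}
Step 9: reserve R5 A 2 -> on_hand[A=33 B=47 C=56 D=25 E=39] avail[A=31 B=47 C=56 D=25 E=39] open={R5}
Final available[E] = 39

Answer: 39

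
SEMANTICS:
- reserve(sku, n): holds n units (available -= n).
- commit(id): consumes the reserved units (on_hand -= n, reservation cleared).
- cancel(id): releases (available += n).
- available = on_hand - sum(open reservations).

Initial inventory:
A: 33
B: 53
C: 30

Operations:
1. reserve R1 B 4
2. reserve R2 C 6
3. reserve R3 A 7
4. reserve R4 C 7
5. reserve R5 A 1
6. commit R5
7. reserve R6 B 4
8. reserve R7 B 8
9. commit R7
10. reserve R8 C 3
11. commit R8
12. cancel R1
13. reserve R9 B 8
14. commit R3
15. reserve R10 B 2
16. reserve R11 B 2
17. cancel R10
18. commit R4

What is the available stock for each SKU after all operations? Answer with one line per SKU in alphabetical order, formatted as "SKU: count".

Answer: A: 25
B: 31
C: 14

Derivation:
Step 1: reserve R1 B 4 -> on_hand[A=33 B=53 C=30] avail[A=33 B=49 C=30] open={R1}
Step 2: reserve R2 C 6 -> on_hand[A=33 B=53 C=30] avail[A=33 B=49 C=24] open={R1,R2}
Step 3: reserve R3 A 7 -> on_hand[A=33 B=53 C=30] avail[A=26 B=49 C=24] open={R1,R2,R3}
Step 4: reserve R4 C 7 -> on_hand[A=33 B=53 C=30] avail[A=26 B=49 C=17] open={R1,R2,R3,R4}
Step 5: reserve R5 A 1 -> on_hand[A=33 B=53 C=30] avail[A=25 B=49 C=17] open={R1,R2,R3,R4,R5}
Step 6: commit R5 -> on_hand[A=32 B=53 C=30] avail[A=25 B=49 C=17] open={R1,R2,R3,R4}
Step 7: reserve R6 B 4 -> on_hand[A=32 B=53 C=30] avail[A=25 B=45 C=17] open={R1,R2,R3,R4,R6}
Step 8: reserve R7 B 8 -> on_hand[A=32 B=53 C=30] avail[A=25 B=37 C=17] open={R1,R2,R3,R4,R6,R7}
Step 9: commit R7 -> on_hand[A=32 B=45 C=30] avail[A=25 B=37 C=17] open={R1,R2,R3,R4,R6}
Step 10: reserve R8 C 3 -> on_hand[A=32 B=45 C=30] avail[A=25 B=37 C=14] open={R1,R2,R3,R4,R6,R8}
Step 11: commit R8 -> on_hand[A=32 B=45 C=27] avail[A=25 B=37 C=14] open={R1,R2,R3,R4,R6}
Step 12: cancel R1 -> on_hand[A=32 B=45 C=27] avail[A=25 B=41 C=14] open={R2,R3,R4,R6}
Step 13: reserve R9 B 8 -> on_hand[A=32 B=45 C=27] avail[A=25 B=33 C=14] open={R2,R3,R4,R6,R9}
Step 14: commit R3 -> on_hand[A=25 B=45 C=27] avail[A=25 B=33 C=14] open={R2,R4,R6,R9}
Step 15: reserve R10 B 2 -> on_hand[A=25 B=45 C=27] avail[A=25 B=31 C=14] open={R10,R2,R4,R6,R9}
Step 16: reserve R11 B 2 -> on_hand[A=25 B=45 C=27] avail[A=25 B=29 C=14] open={R10,R11,R2,R4,R6,R9}
Step 17: cancel R10 -> on_hand[A=25 B=45 C=27] avail[A=25 B=31 C=14] open={R11,R2,R4,R6,R9}
Step 18: commit R4 -> on_hand[A=25 B=45 C=20] avail[A=25 B=31 C=14] open={R11,R2,R6,R9}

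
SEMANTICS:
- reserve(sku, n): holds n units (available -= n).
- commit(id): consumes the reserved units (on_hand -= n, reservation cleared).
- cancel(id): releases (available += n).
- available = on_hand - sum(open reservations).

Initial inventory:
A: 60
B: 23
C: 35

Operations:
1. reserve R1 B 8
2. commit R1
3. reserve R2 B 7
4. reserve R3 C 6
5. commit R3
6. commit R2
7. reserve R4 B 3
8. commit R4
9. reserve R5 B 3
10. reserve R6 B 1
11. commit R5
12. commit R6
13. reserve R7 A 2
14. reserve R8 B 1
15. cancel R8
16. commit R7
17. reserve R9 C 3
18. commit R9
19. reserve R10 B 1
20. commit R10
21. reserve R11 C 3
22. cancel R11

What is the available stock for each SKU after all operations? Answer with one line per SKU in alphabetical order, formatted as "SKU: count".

Answer: A: 58
B: 0
C: 26

Derivation:
Step 1: reserve R1 B 8 -> on_hand[A=60 B=23 C=35] avail[A=60 B=15 C=35] open={R1}
Step 2: commit R1 -> on_hand[A=60 B=15 C=35] avail[A=60 B=15 C=35] open={}
Step 3: reserve R2 B 7 -> on_hand[A=60 B=15 C=35] avail[A=60 B=8 C=35] open={R2}
Step 4: reserve R3 C 6 -> on_hand[A=60 B=15 C=35] avail[A=60 B=8 C=29] open={R2,R3}
Step 5: commit R3 -> on_hand[A=60 B=15 C=29] avail[A=60 B=8 C=29] open={R2}
Step 6: commit R2 -> on_hand[A=60 B=8 C=29] avail[A=60 B=8 C=29] open={}
Step 7: reserve R4 B 3 -> on_hand[A=60 B=8 C=29] avail[A=60 B=5 C=29] open={R4}
Step 8: commit R4 -> on_hand[A=60 B=5 C=29] avail[A=60 B=5 C=29] open={}
Step 9: reserve R5 B 3 -> on_hand[A=60 B=5 C=29] avail[A=60 B=2 C=29] open={R5}
Step 10: reserve R6 B 1 -> on_hand[A=60 B=5 C=29] avail[A=60 B=1 C=29] open={R5,R6}
Step 11: commit R5 -> on_hand[A=60 B=2 C=29] avail[A=60 B=1 C=29] open={R6}
Step 12: commit R6 -> on_hand[A=60 B=1 C=29] avail[A=60 B=1 C=29] open={}
Step 13: reserve R7 A 2 -> on_hand[A=60 B=1 C=29] avail[A=58 B=1 C=29] open={R7}
Step 14: reserve R8 B 1 -> on_hand[A=60 B=1 C=29] avail[A=58 B=0 C=29] open={R7,R8}
Step 15: cancel R8 -> on_hand[A=60 B=1 C=29] avail[A=58 B=1 C=29] open={R7}
Step 16: commit R7 -> on_hand[A=58 B=1 C=29] avail[A=58 B=1 C=29] open={}
Step 17: reserve R9 C 3 -> on_hand[A=58 B=1 C=29] avail[A=58 B=1 C=26] open={R9}
Step 18: commit R9 -> on_hand[A=58 B=1 C=26] avail[A=58 B=1 C=26] open={}
Step 19: reserve R10 B 1 -> on_hand[A=58 B=1 C=26] avail[A=58 B=0 C=26] open={R10}
Step 20: commit R10 -> on_hand[A=58 B=0 C=26] avail[A=58 B=0 C=26] open={}
Step 21: reserve R11 C 3 -> on_hand[A=58 B=0 C=26] avail[A=58 B=0 C=23] open={R11}
Step 22: cancel R11 -> on_hand[A=58 B=0 C=26] avail[A=58 B=0 C=26] open={}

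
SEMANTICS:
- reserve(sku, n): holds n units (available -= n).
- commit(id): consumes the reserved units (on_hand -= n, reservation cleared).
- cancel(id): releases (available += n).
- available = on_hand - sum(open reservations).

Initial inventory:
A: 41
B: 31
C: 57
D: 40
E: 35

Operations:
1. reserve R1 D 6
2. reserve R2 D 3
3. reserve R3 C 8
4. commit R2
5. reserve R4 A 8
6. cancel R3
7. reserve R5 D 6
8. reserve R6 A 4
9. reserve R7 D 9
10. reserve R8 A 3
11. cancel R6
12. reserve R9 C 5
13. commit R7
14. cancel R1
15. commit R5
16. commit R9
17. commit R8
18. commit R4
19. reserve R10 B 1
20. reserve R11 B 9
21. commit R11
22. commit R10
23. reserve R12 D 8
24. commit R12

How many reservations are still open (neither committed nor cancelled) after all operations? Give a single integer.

Answer: 0

Derivation:
Step 1: reserve R1 D 6 -> on_hand[A=41 B=31 C=57 D=40 E=35] avail[A=41 B=31 C=57 D=34 E=35] open={R1}
Step 2: reserve R2 D 3 -> on_hand[A=41 B=31 C=57 D=40 E=35] avail[A=41 B=31 C=57 D=31 E=35] open={R1,R2}
Step 3: reserve R3 C 8 -> on_hand[A=41 B=31 C=57 D=40 E=35] avail[A=41 B=31 C=49 D=31 E=35] open={R1,R2,R3}
Step 4: commit R2 -> on_hand[A=41 B=31 C=57 D=37 E=35] avail[A=41 B=31 C=49 D=31 E=35] open={R1,R3}
Step 5: reserve R4 A 8 -> on_hand[A=41 B=31 C=57 D=37 E=35] avail[A=33 B=31 C=49 D=31 E=35] open={R1,R3,R4}
Step 6: cancel R3 -> on_hand[A=41 B=31 C=57 D=37 E=35] avail[A=33 B=31 C=57 D=31 E=35] open={R1,R4}
Step 7: reserve R5 D 6 -> on_hand[A=41 B=31 C=57 D=37 E=35] avail[A=33 B=31 C=57 D=25 E=35] open={R1,R4,R5}
Step 8: reserve R6 A 4 -> on_hand[A=41 B=31 C=57 D=37 E=35] avail[A=29 B=31 C=57 D=25 E=35] open={R1,R4,R5,R6}
Step 9: reserve R7 D 9 -> on_hand[A=41 B=31 C=57 D=37 E=35] avail[A=29 B=31 C=57 D=16 E=35] open={R1,R4,R5,R6,R7}
Step 10: reserve R8 A 3 -> on_hand[A=41 B=31 C=57 D=37 E=35] avail[A=26 B=31 C=57 D=16 E=35] open={R1,R4,R5,R6,R7,R8}
Step 11: cancel R6 -> on_hand[A=41 B=31 C=57 D=37 E=35] avail[A=30 B=31 C=57 D=16 E=35] open={R1,R4,R5,R7,R8}
Step 12: reserve R9 C 5 -> on_hand[A=41 B=31 C=57 D=37 E=35] avail[A=30 B=31 C=52 D=16 E=35] open={R1,R4,R5,R7,R8,R9}
Step 13: commit R7 -> on_hand[A=41 B=31 C=57 D=28 E=35] avail[A=30 B=31 C=52 D=16 E=35] open={R1,R4,R5,R8,R9}
Step 14: cancel R1 -> on_hand[A=41 B=31 C=57 D=28 E=35] avail[A=30 B=31 C=52 D=22 E=35] open={R4,R5,R8,R9}
Step 15: commit R5 -> on_hand[A=41 B=31 C=57 D=22 E=35] avail[A=30 B=31 C=52 D=22 E=35] open={R4,R8,R9}
Step 16: commit R9 -> on_hand[A=41 B=31 C=52 D=22 E=35] avail[A=30 B=31 C=52 D=22 E=35] open={R4,R8}
Step 17: commit R8 -> on_hand[A=38 B=31 C=52 D=22 E=35] avail[A=30 B=31 C=52 D=22 E=35] open={R4}
Step 18: commit R4 -> on_hand[A=30 B=31 C=52 D=22 E=35] avail[A=30 B=31 C=52 D=22 E=35] open={}
Step 19: reserve R10 B 1 -> on_hand[A=30 B=31 C=52 D=22 E=35] avail[A=30 B=30 C=52 D=22 E=35] open={R10}
Step 20: reserve R11 B 9 -> on_hand[A=30 B=31 C=52 D=22 E=35] avail[A=30 B=21 C=52 D=22 E=35] open={R10,R11}
Step 21: commit R11 -> on_hand[A=30 B=22 C=52 D=22 E=35] avail[A=30 B=21 C=52 D=22 E=35] open={R10}
Step 22: commit R10 -> on_hand[A=30 B=21 C=52 D=22 E=35] avail[A=30 B=21 C=52 D=22 E=35] open={}
Step 23: reserve R12 D 8 -> on_hand[A=30 B=21 C=52 D=22 E=35] avail[A=30 B=21 C=52 D=14 E=35] open={R12}
Step 24: commit R12 -> on_hand[A=30 B=21 C=52 D=14 E=35] avail[A=30 B=21 C=52 D=14 E=35] open={}
Open reservations: [] -> 0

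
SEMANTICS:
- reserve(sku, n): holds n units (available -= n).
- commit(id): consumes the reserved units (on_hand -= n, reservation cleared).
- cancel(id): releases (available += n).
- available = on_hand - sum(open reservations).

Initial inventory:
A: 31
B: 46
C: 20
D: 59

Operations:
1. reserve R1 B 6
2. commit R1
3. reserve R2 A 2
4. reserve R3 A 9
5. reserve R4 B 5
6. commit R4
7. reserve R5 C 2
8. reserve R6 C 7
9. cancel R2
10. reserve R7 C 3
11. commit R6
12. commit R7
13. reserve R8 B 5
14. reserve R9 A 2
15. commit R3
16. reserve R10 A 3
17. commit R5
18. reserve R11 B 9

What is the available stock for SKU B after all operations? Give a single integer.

Answer: 21

Derivation:
Step 1: reserve R1 B 6 -> on_hand[A=31 B=46 C=20 D=59] avail[A=31 B=40 C=20 D=59] open={R1}
Step 2: commit R1 -> on_hand[A=31 B=40 C=20 D=59] avail[A=31 B=40 C=20 D=59] open={}
Step 3: reserve R2 A 2 -> on_hand[A=31 B=40 C=20 D=59] avail[A=29 B=40 C=20 D=59] open={R2}
Step 4: reserve R3 A 9 -> on_hand[A=31 B=40 C=20 D=59] avail[A=20 B=40 C=20 D=59] open={R2,R3}
Step 5: reserve R4 B 5 -> on_hand[A=31 B=40 C=20 D=59] avail[A=20 B=35 C=20 D=59] open={R2,R3,R4}
Step 6: commit R4 -> on_hand[A=31 B=35 C=20 D=59] avail[A=20 B=35 C=20 D=59] open={R2,R3}
Step 7: reserve R5 C 2 -> on_hand[A=31 B=35 C=20 D=59] avail[A=20 B=35 C=18 D=59] open={R2,R3,R5}
Step 8: reserve R6 C 7 -> on_hand[A=31 B=35 C=20 D=59] avail[A=20 B=35 C=11 D=59] open={R2,R3,R5,R6}
Step 9: cancel R2 -> on_hand[A=31 B=35 C=20 D=59] avail[A=22 B=35 C=11 D=59] open={R3,R5,R6}
Step 10: reserve R7 C 3 -> on_hand[A=31 B=35 C=20 D=59] avail[A=22 B=35 C=8 D=59] open={R3,R5,R6,R7}
Step 11: commit R6 -> on_hand[A=31 B=35 C=13 D=59] avail[A=22 B=35 C=8 D=59] open={R3,R5,R7}
Step 12: commit R7 -> on_hand[A=31 B=35 C=10 D=59] avail[A=22 B=35 C=8 D=59] open={R3,R5}
Step 13: reserve R8 B 5 -> on_hand[A=31 B=35 C=10 D=59] avail[A=22 B=30 C=8 D=59] open={R3,R5,R8}
Step 14: reserve R9 A 2 -> on_hand[A=31 B=35 C=10 D=59] avail[A=20 B=30 C=8 D=59] open={R3,R5,R8,R9}
Step 15: commit R3 -> on_hand[A=22 B=35 C=10 D=59] avail[A=20 B=30 C=8 D=59] open={R5,R8,R9}
Step 16: reserve R10 A 3 -> on_hand[A=22 B=35 C=10 D=59] avail[A=17 B=30 C=8 D=59] open={R10,R5,R8,R9}
Step 17: commit R5 -> on_hand[A=22 B=35 C=8 D=59] avail[A=17 B=30 C=8 D=59] open={R10,R8,R9}
Step 18: reserve R11 B 9 -> on_hand[A=22 B=35 C=8 D=59] avail[A=17 B=21 C=8 D=59] open={R10,R11,R8,R9}
Final available[B] = 21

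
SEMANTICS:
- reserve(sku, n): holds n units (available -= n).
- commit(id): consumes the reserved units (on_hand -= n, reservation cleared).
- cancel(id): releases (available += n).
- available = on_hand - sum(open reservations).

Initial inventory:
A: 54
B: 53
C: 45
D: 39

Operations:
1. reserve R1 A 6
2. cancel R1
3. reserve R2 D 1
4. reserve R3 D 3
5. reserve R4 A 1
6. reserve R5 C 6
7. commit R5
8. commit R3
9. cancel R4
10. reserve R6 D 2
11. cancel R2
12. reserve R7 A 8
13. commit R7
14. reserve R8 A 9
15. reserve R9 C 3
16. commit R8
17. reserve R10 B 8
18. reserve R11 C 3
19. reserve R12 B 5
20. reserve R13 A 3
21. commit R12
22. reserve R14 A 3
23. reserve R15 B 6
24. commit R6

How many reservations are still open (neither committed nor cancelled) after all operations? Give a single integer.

Step 1: reserve R1 A 6 -> on_hand[A=54 B=53 C=45 D=39] avail[A=48 B=53 C=45 D=39] open={R1}
Step 2: cancel R1 -> on_hand[A=54 B=53 C=45 D=39] avail[A=54 B=53 C=45 D=39] open={}
Step 3: reserve R2 D 1 -> on_hand[A=54 B=53 C=45 D=39] avail[A=54 B=53 C=45 D=38] open={R2}
Step 4: reserve R3 D 3 -> on_hand[A=54 B=53 C=45 D=39] avail[A=54 B=53 C=45 D=35] open={R2,R3}
Step 5: reserve R4 A 1 -> on_hand[A=54 B=53 C=45 D=39] avail[A=53 B=53 C=45 D=35] open={R2,R3,R4}
Step 6: reserve R5 C 6 -> on_hand[A=54 B=53 C=45 D=39] avail[A=53 B=53 C=39 D=35] open={R2,R3,R4,R5}
Step 7: commit R5 -> on_hand[A=54 B=53 C=39 D=39] avail[A=53 B=53 C=39 D=35] open={R2,R3,R4}
Step 8: commit R3 -> on_hand[A=54 B=53 C=39 D=36] avail[A=53 B=53 C=39 D=35] open={R2,R4}
Step 9: cancel R4 -> on_hand[A=54 B=53 C=39 D=36] avail[A=54 B=53 C=39 D=35] open={R2}
Step 10: reserve R6 D 2 -> on_hand[A=54 B=53 C=39 D=36] avail[A=54 B=53 C=39 D=33] open={R2,R6}
Step 11: cancel R2 -> on_hand[A=54 B=53 C=39 D=36] avail[A=54 B=53 C=39 D=34] open={R6}
Step 12: reserve R7 A 8 -> on_hand[A=54 B=53 C=39 D=36] avail[A=46 B=53 C=39 D=34] open={R6,R7}
Step 13: commit R7 -> on_hand[A=46 B=53 C=39 D=36] avail[A=46 B=53 C=39 D=34] open={R6}
Step 14: reserve R8 A 9 -> on_hand[A=46 B=53 C=39 D=36] avail[A=37 B=53 C=39 D=34] open={R6,R8}
Step 15: reserve R9 C 3 -> on_hand[A=46 B=53 C=39 D=36] avail[A=37 B=53 C=36 D=34] open={R6,R8,R9}
Step 16: commit R8 -> on_hand[A=37 B=53 C=39 D=36] avail[A=37 B=53 C=36 D=34] open={R6,R9}
Step 17: reserve R10 B 8 -> on_hand[A=37 B=53 C=39 D=36] avail[A=37 B=45 C=36 D=34] open={R10,R6,R9}
Step 18: reserve R11 C 3 -> on_hand[A=37 B=53 C=39 D=36] avail[A=37 B=45 C=33 D=34] open={R10,R11,R6,R9}
Step 19: reserve R12 B 5 -> on_hand[A=37 B=53 C=39 D=36] avail[A=37 B=40 C=33 D=34] open={R10,R11,R12,R6,R9}
Step 20: reserve R13 A 3 -> on_hand[A=37 B=53 C=39 D=36] avail[A=34 B=40 C=33 D=34] open={R10,R11,R12,R13,R6,R9}
Step 21: commit R12 -> on_hand[A=37 B=48 C=39 D=36] avail[A=34 B=40 C=33 D=34] open={R10,R11,R13,R6,R9}
Step 22: reserve R14 A 3 -> on_hand[A=37 B=48 C=39 D=36] avail[A=31 B=40 C=33 D=34] open={R10,R11,R13,R14,R6,R9}
Step 23: reserve R15 B 6 -> on_hand[A=37 B=48 C=39 D=36] avail[A=31 B=34 C=33 D=34] open={R10,R11,R13,R14,R15,R6,R9}
Step 24: commit R6 -> on_hand[A=37 B=48 C=39 D=34] avail[A=31 B=34 C=33 D=34] open={R10,R11,R13,R14,R15,R9}
Open reservations: ['R10', 'R11', 'R13', 'R14', 'R15', 'R9'] -> 6

Answer: 6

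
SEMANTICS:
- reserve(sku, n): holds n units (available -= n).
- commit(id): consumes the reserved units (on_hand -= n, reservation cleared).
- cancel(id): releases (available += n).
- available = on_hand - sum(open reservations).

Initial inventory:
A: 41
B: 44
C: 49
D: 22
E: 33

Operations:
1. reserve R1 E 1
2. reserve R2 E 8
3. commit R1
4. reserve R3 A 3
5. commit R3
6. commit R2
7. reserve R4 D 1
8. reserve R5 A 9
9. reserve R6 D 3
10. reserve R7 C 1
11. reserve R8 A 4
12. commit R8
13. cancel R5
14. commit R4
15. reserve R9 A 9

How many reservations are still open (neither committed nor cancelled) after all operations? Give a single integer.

Answer: 3

Derivation:
Step 1: reserve R1 E 1 -> on_hand[A=41 B=44 C=49 D=22 E=33] avail[A=41 B=44 C=49 D=22 E=32] open={R1}
Step 2: reserve R2 E 8 -> on_hand[A=41 B=44 C=49 D=22 E=33] avail[A=41 B=44 C=49 D=22 E=24] open={R1,R2}
Step 3: commit R1 -> on_hand[A=41 B=44 C=49 D=22 E=32] avail[A=41 B=44 C=49 D=22 E=24] open={R2}
Step 4: reserve R3 A 3 -> on_hand[A=41 B=44 C=49 D=22 E=32] avail[A=38 B=44 C=49 D=22 E=24] open={R2,R3}
Step 5: commit R3 -> on_hand[A=38 B=44 C=49 D=22 E=32] avail[A=38 B=44 C=49 D=22 E=24] open={R2}
Step 6: commit R2 -> on_hand[A=38 B=44 C=49 D=22 E=24] avail[A=38 B=44 C=49 D=22 E=24] open={}
Step 7: reserve R4 D 1 -> on_hand[A=38 B=44 C=49 D=22 E=24] avail[A=38 B=44 C=49 D=21 E=24] open={R4}
Step 8: reserve R5 A 9 -> on_hand[A=38 B=44 C=49 D=22 E=24] avail[A=29 B=44 C=49 D=21 E=24] open={R4,R5}
Step 9: reserve R6 D 3 -> on_hand[A=38 B=44 C=49 D=22 E=24] avail[A=29 B=44 C=49 D=18 E=24] open={R4,R5,R6}
Step 10: reserve R7 C 1 -> on_hand[A=38 B=44 C=49 D=22 E=24] avail[A=29 B=44 C=48 D=18 E=24] open={R4,R5,R6,R7}
Step 11: reserve R8 A 4 -> on_hand[A=38 B=44 C=49 D=22 E=24] avail[A=25 B=44 C=48 D=18 E=24] open={R4,R5,R6,R7,R8}
Step 12: commit R8 -> on_hand[A=34 B=44 C=49 D=22 E=24] avail[A=25 B=44 C=48 D=18 E=24] open={R4,R5,R6,R7}
Step 13: cancel R5 -> on_hand[A=34 B=44 C=49 D=22 E=24] avail[A=34 B=44 C=48 D=18 E=24] open={R4,R6,R7}
Step 14: commit R4 -> on_hand[A=34 B=44 C=49 D=21 E=24] avail[A=34 B=44 C=48 D=18 E=24] open={R6,R7}
Step 15: reserve R9 A 9 -> on_hand[A=34 B=44 C=49 D=21 E=24] avail[A=25 B=44 C=48 D=18 E=24] open={R6,R7,R9}
Open reservations: ['R6', 'R7', 'R9'] -> 3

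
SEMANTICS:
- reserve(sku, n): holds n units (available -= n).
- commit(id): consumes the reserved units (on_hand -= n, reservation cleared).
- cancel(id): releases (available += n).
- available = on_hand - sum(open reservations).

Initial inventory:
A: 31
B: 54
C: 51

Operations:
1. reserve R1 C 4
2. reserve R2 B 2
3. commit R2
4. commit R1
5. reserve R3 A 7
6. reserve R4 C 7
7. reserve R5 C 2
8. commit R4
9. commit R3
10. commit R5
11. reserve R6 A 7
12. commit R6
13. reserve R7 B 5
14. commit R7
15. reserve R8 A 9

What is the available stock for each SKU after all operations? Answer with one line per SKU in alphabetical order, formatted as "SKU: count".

Answer: A: 8
B: 47
C: 38

Derivation:
Step 1: reserve R1 C 4 -> on_hand[A=31 B=54 C=51] avail[A=31 B=54 C=47] open={R1}
Step 2: reserve R2 B 2 -> on_hand[A=31 B=54 C=51] avail[A=31 B=52 C=47] open={R1,R2}
Step 3: commit R2 -> on_hand[A=31 B=52 C=51] avail[A=31 B=52 C=47] open={R1}
Step 4: commit R1 -> on_hand[A=31 B=52 C=47] avail[A=31 B=52 C=47] open={}
Step 5: reserve R3 A 7 -> on_hand[A=31 B=52 C=47] avail[A=24 B=52 C=47] open={R3}
Step 6: reserve R4 C 7 -> on_hand[A=31 B=52 C=47] avail[A=24 B=52 C=40] open={R3,R4}
Step 7: reserve R5 C 2 -> on_hand[A=31 B=52 C=47] avail[A=24 B=52 C=38] open={R3,R4,R5}
Step 8: commit R4 -> on_hand[A=31 B=52 C=40] avail[A=24 B=52 C=38] open={R3,R5}
Step 9: commit R3 -> on_hand[A=24 B=52 C=40] avail[A=24 B=52 C=38] open={R5}
Step 10: commit R5 -> on_hand[A=24 B=52 C=38] avail[A=24 B=52 C=38] open={}
Step 11: reserve R6 A 7 -> on_hand[A=24 B=52 C=38] avail[A=17 B=52 C=38] open={R6}
Step 12: commit R6 -> on_hand[A=17 B=52 C=38] avail[A=17 B=52 C=38] open={}
Step 13: reserve R7 B 5 -> on_hand[A=17 B=52 C=38] avail[A=17 B=47 C=38] open={R7}
Step 14: commit R7 -> on_hand[A=17 B=47 C=38] avail[A=17 B=47 C=38] open={}
Step 15: reserve R8 A 9 -> on_hand[A=17 B=47 C=38] avail[A=8 B=47 C=38] open={R8}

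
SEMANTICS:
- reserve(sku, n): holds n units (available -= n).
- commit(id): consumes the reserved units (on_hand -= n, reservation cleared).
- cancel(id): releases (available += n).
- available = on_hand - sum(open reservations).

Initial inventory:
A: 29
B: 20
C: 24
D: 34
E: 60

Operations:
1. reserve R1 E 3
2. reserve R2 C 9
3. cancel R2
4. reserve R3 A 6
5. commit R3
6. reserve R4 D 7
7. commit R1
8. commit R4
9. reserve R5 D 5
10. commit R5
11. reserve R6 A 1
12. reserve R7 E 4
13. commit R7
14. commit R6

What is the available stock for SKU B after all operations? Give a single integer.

Answer: 20

Derivation:
Step 1: reserve R1 E 3 -> on_hand[A=29 B=20 C=24 D=34 E=60] avail[A=29 B=20 C=24 D=34 E=57] open={R1}
Step 2: reserve R2 C 9 -> on_hand[A=29 B=20 C=24 D=34 E=60] avail[A=29 B=20 C=15 D=34 E=57] open={R1,R2}
Step 3: cancel R2 -> on_hand[A=29 B=20 C=24 D=34 E=60] avail[A=29 B=20 C=24 D=34 E=57] open={R1}
Step 4: reserve R3 A 6 -> on_hand[A=29 B=20 C=24 D=34 E=60] avail[A=23 B=20 C=24 D=34 E=57] open={R1,R3}
Step 5: commit R3 -> on_hand[A=23 B=20 C=24 D=34 E=60] avail[A=23 B=20 C=24 D=34 E=57] open={R1}
Step 6: reserve R4 D 7 -> on_hand[A=23 B=20 C=24 D=34 E=60] avail[A=23 B=20 C=24 D=27 E=57] open={R1,R4}
Step 7: commit R1 -> on_hand[A=23 B=20 C=24 D=34 E=57] avail[A=23 B=20 C=24 D=27 E=57] open={R4}
Step 8: commit R4 -> on_hand[A=23 B=20 C=24 D=27 E=57] avail[A=23 B=20 C=24 D=27 E=57] open={}
Step 9: reserve R5 D 5 -> on_hand[A=23 B=20 C=24 D=27 E=57] avail[A=23 B=20 C=24 D=22 E=57] open={R5}
Step 10: commit R5 -> on_hand[A=23 B=20 C=24 D=22 E=57] avail[A=23 B=20 C=24 D=22 E=57] open={}
Step 11: reserve R6 A 1 -> on_hand[A=23 B=20 C=24 D=22 E=57] avail[A=22 B=20 C=24 D=22 E=57] open={R6}
Step 12: reserve R7 E 4 -> on_hand[A=23 B=20 C=24 D=22 E=57] avail[A=22 B=20 C=24 D=22 E=53] open={R6,R7}
Step 13: commit R7 -> on_hand[A=23 B=20 C=24 D=22 E=53] avail[A=22 B=20 C=24 D=22 E=53] open={R6}
Step 14: commit R6 -> on_hand[A=22 B=20 C=24 D=22 E=53] avail[A=22 B=20 C=24 D=22 E=53] open={}
Final available[B] = 20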